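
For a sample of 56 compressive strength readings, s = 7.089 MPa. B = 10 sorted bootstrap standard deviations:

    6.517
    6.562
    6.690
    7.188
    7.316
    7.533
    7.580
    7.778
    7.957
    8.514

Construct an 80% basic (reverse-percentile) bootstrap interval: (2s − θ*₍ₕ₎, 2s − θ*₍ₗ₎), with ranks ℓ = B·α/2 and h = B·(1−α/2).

(6.221, 7.661)

Percentile endpoints at ranks 1 and 9: θ*₍1₎ = 6.517, θ*₍9₎ = 7.957.
Basic interval reflects these around s:
  lower = 2 × 7.089 − 7.957 = 6.221
  upper = 2 × 7.089 − 6.517 = 7.661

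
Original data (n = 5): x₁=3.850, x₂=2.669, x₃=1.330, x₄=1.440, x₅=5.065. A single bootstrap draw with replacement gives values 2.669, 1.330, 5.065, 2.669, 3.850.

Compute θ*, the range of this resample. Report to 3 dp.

Range = 5.065 − 1.330 = 3.735

θ* = 3.735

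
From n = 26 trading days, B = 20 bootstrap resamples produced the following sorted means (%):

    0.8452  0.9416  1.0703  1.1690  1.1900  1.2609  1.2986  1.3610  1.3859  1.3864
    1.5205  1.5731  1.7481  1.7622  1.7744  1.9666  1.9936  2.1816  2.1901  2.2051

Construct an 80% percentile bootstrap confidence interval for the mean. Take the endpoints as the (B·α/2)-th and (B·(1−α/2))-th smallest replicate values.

(0.9416, 2.1816)

α = 0.20; lower rank = 20 × 0.100 = 2; upper rank = 20 × 0.900 = 18.
The 2nd smallest replicate is 0.9416; the 18th is 2.1816.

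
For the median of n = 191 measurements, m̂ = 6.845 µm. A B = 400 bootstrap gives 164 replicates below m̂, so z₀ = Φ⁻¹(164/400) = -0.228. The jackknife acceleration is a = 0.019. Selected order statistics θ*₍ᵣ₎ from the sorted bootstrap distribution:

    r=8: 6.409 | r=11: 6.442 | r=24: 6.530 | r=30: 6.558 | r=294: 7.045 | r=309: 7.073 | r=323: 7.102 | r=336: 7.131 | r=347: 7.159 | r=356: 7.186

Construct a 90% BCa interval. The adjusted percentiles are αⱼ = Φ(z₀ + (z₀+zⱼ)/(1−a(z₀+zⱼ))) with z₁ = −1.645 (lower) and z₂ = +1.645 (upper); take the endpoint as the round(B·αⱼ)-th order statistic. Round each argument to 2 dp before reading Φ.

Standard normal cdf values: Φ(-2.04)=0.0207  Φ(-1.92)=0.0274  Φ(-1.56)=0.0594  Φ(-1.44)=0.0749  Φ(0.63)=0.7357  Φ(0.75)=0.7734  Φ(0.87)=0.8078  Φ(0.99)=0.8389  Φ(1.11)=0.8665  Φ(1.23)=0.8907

(6.409, 7.186)

Lower: z₀ + z₁ = -0.228 + (-1.645) = -1.873; 1 − a(z₀+z₁) = 1 − (0.019)(-1.873) = 1.0356; argument = -0.228 + (-1.873)/1.0356 = -2.0366 → -2.04.
α₁ = Φ(-2.04) = 0.0207; rank = round(400 × 0.0207) = 8; θ*₍8₎ = 6.409.
Upper: z₀ + z₂ = 1.417; 1 − a(z₀+z₂) = 0.9731; argument = 1.2282 → 1.23; α₂ = 0.8907; rank = 356; θ*₍356₎ = 7.186.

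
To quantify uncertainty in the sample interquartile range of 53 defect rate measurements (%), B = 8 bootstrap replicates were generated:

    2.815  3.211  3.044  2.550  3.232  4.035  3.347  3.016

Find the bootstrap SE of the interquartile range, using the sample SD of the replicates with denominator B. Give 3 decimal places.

Bootstrap SE is the standard deviation of the 8 replicate interquartile ranges.
Mean of replicates: (2.815 + 3.211 + 3.044 + 2.550 + 3.232 + 4.035 + 3.347 + 3.016) / 8 = 25.2500 / 8 = 3.1562
Sum of squared deviations: (−0.3413)² + (+0.0547)² + (−0.1122)² + (−0.6063)² + (+0.0758)² + (+0.8788)² + (+0.1907)² + (−0.1402)² = 1.3336
Variance = 1.3336 / 8 = 0.1667
SE* = √0.1667

SE* = 0.408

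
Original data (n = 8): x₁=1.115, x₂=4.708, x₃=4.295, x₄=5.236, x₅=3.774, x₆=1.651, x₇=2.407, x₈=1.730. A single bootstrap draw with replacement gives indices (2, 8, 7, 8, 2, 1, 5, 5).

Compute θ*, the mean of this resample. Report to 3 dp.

Resample values: 4.708, 1.730, 2.407, 1.730, 4.708, 1.115, 3.774, 3.774.
Mean = (4.708 + 1.730 + 2.407 + 1.730 + 4.708 + 1.115 + 3.774 + 3.774) / 8 = 23.9460 / 8 = 2.993

θ* = 2.993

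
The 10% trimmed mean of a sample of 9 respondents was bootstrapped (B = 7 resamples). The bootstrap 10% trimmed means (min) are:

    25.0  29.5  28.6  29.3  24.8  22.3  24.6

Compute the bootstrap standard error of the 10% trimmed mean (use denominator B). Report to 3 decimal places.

SE* = 2.601

Bootstrap SE is the standard deviation of the 7 replicate 10% trimmed means.
Mean of replicates: (25.0 + 29.5 + 28.6 + 29.3 + 24.8 + 22.3 + 24.6) / 7 = 184.1000 / 7 = 26.3000
Sum of squared deviations: (−1.3000)² + (+3.2000)² + (+2.3000)² + (+3.0000)² + (−1.5000)² + (−4.0000)² + (−1.7000)² = 47.3600
Variance = 47.3600 / 7 = 6.7657
SE* = √6.7657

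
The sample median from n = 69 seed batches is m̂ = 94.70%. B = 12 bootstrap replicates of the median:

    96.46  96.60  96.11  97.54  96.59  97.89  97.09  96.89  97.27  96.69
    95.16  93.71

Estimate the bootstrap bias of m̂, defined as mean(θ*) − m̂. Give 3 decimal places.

bias = +1.800

mean(θ*) = (96.46 + 96.60 + 96.11 + 97.54 + 96.59 + 97.89 + 97.09 + 96.89 + 97.27 + 96.69 + 95.16 + 93.71) / 12 = 96.5000
bias = 96.5000 − 94.70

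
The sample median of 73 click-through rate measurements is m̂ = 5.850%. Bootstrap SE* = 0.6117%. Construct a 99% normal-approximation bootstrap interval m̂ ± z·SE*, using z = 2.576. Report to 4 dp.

Margin = 2.576 × 0.6117 = 1.57574
Interval: 5.850 ± 1.57574

(4.2743, 7.4257)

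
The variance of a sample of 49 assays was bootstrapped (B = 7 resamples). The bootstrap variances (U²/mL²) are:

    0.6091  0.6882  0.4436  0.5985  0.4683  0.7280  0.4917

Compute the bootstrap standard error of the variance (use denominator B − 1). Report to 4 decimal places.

Bootstrap SE is the standard deviation of the 7 replicate variances.
Mean of replicates: (0.6091 + 0.6882 + 0.4436 + 0.5985 + 0.4683 + 0.7280 + 0.4917) / 7 = 4.02740 / 7 = 0.57534
Sum of squared deviations: (+0.03376)² + (+0.11286)² + (−0.13174)² + (+0.02316)² + (−0.10704)² + (+0.15266)² + (−0.08364)² = 0.07353
Variance = 0.07353 / 6 = 0.01225
SE* = √0.01225

SE* = 0.1107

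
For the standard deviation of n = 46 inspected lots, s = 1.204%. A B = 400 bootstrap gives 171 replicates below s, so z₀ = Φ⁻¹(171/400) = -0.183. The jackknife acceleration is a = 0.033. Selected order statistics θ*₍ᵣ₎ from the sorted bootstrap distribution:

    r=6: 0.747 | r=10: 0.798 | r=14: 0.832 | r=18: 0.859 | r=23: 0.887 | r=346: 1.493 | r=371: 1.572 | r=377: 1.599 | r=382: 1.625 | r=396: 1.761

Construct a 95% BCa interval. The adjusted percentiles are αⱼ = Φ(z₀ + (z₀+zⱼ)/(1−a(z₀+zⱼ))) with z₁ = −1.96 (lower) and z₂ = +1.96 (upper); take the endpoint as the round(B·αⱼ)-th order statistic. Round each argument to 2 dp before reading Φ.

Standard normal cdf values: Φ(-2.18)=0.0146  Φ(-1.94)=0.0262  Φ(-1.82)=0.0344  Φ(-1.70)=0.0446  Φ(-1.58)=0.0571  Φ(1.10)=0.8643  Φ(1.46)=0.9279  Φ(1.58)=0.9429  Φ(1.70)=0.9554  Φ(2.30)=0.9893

Lower: z₀ + z₁ = -0.183 + (-1.960) = -2.143; 1 − a(z₀+z₁) = 1 − (0.033)(-2.143) = 1.0707; argument = -0.183 + (-2.143)/1.0707 = -2.1845 → -2.18.
α₁ = Φ(-2.18) = 0.0146; rank = round(400 × 0.0146) = 6; θ*₍6₎ = 0.747.
Upper: z₀ + z₂ = 1.777; 1 − a(z₀+z₂) = 0.9414; argument = 1.7047 → 1.70; α₂ = 0.9554; rank = 382; θ*₍382₎ = 1.625.

(0.747, 1.625)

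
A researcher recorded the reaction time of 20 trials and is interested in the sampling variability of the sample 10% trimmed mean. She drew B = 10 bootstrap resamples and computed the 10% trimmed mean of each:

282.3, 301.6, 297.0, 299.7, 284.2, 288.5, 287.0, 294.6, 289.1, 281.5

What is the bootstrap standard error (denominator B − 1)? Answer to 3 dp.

SE* = 7.250

Bootstrap SE is the standard deviation of the 10 replicate 10% trimmed means.
Mean of replicates: (282.3 + 301.6 + 297.0 + 299.7 + 284.2 + 288.5 + 287.0 + 294.6 + 289.1 + 281.5) / 10 = 2905.5000 / 10 = 290.5500
Sum of squared deviations: (−8.2500)² + (+11.0500)² + (+6.4500)² + (+9.1500)² + (−6.3500)² + (−2.0500)² + (−3.5500)² + (+4.0500)² + (−1.4500)² + (−9.0500)² = 473.0250
Variance = 473.0250 / 9 = 52.5583
SE* = √52.5583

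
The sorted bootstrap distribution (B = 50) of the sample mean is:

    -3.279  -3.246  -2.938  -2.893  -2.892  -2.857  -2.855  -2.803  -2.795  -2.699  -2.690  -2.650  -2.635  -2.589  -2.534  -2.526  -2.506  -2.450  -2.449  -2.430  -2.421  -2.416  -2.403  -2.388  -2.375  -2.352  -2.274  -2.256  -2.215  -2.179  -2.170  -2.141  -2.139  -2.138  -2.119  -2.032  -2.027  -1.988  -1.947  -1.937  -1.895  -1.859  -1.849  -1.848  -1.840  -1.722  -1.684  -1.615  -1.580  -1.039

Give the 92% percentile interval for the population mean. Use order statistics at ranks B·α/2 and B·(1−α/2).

α = 0.08; lower rank = 50 × 0.040 = 2; upper rank = 50 × 0.960 = 48.
The 2nd smallest replicate is -3.246; the 48th is -1.615.

(-3.246, -1.615)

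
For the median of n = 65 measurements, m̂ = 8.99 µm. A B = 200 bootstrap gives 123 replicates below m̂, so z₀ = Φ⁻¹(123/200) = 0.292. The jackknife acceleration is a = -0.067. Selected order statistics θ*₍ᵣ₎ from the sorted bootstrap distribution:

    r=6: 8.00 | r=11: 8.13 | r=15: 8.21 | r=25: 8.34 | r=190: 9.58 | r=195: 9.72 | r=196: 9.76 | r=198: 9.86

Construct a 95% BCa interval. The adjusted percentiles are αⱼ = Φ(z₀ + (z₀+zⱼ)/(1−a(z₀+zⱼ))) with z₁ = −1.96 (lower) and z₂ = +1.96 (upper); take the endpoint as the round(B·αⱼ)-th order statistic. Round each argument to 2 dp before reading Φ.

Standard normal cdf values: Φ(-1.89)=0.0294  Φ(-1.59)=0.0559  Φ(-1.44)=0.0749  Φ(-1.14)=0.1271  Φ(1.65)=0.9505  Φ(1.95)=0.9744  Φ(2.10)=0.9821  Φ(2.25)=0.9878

Lower: z₀ + z₁ = 0.292 + (-1.960) = -1.668; 1 − a(z₀+z₁) = 1 − (-0.067)(-1.668) = 0.8882; argument = 0.292 + (-1.668)/0.8882 = -1.5859 → -1.59.
α₁ = Φ(-1.59) = 0.0559; rank = round(200 × 0.0559) = 11; θ*₍11₎ = 8.13.
Upper: z₀ + z₂ = 2.252; 1 − a(z₀+z₂) = 1.1509; argument = 2.2488 → 2.25; α₂ = 0.9878; rank = 198; θ*₍198₎ = 9.86.

(8.13, 9.86)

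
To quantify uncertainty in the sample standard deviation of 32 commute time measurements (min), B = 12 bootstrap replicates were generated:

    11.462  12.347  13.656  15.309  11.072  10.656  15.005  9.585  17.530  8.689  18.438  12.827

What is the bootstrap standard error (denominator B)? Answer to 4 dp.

SE* = 2.9173

Bootstrap SE is the standard deviation of the 12 replicate standard deviations.
Mean of replicates: (11.462 + 12.347 + 13.656 + 15.309 + 11.072 + 10.656 + 15.005 + 9.585 + 17.530 + 8.689 + 18.438 + 12.827) / 12 = 156.57600 / 12 = 13.04800
Sum of squared deviations: (−1.58600)² + (−0.70100)² + (+0.60800)² + (+2.26100)² + (−1.97600)² + (−2.39200)² + (+1.95700)² + (−3.46300)² + (+4.48200)² + (−4.35900)² + (+5.39000)² + (−0.22100)² = 102.12719
Variance = 102.12719 / 12 = 8.51060
SE* = √8.51060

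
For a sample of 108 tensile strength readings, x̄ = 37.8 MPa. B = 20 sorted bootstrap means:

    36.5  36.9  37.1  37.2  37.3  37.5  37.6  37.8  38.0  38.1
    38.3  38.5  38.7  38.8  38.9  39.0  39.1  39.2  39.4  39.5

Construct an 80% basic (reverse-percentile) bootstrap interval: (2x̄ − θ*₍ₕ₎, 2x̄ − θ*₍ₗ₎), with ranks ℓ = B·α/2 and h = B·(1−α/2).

Percentile endpoints at ranks 2 and 18: θ*₍2₎ = 36.9, θ*₍18₎ = 39.2.
Basic interval reflects these around x̄:
  lower = 2 × 37.8 − 39.2 = 36.4
  upper = 2 × 37.8 − 36.9 = 38.7

(36.4, 38.7)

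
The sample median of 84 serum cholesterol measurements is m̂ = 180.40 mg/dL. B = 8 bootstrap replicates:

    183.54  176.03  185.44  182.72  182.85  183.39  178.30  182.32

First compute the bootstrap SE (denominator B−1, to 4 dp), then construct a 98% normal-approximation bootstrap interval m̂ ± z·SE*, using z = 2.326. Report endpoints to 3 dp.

Mean of replicates = 181.8237; sum of squared deviations = 66.5630; SE* = √(66.5630/7) = 3.0837
Margin = 2.326 × 3.0837 = 7.1727
Interval: 180.40 ± 7.1727

(173.227, 187.573)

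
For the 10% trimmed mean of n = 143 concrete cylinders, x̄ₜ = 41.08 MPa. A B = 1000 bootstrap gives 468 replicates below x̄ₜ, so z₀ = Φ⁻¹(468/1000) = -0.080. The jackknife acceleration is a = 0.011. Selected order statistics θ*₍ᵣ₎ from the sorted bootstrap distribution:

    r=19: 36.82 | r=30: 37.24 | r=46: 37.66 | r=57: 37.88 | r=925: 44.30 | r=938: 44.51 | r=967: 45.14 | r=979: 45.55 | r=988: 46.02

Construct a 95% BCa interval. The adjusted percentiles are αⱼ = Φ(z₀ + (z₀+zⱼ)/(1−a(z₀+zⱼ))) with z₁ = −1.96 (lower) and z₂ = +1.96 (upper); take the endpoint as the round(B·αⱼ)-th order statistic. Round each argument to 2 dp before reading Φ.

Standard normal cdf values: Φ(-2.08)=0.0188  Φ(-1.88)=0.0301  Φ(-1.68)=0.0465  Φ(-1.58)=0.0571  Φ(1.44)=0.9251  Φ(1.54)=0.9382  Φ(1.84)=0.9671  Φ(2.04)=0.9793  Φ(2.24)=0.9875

Lower: z₀ + z₁ = -0.080 + (-1.960) = -2.040; 1 − a(z₀+z₁) = 1 − (0.011)(-2.040) = 1.0224; argument = -0.080 + (-2.040)/1.0224 = -2.0752 → -2.08.
α₁ = Φ(-2.08) = 0.0188; rank = round(1000 × 0.0188) = 19; θ*₍19₎ = 36.82.
Upper: z₀ + z₂ = 1.880; 1 − a(z₀+z₂) = 0.9793; argument = 1.8397 → 1.84; α₂ = 0.9671; rank = 967; θ*₍967₎ = 45.14.

(36.82, 45.14)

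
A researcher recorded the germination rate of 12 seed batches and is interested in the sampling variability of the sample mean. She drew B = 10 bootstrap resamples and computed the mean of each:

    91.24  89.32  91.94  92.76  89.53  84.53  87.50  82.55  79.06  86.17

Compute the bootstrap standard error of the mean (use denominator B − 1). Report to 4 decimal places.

Bootstrap SE is the standard deviation of the 10 replicate means.
Mean of replicates: (91.24 + 89.32 + 91.94 + 92.76 + 89.53 + 84.53 + 87.50 + 82.55 + 79.06 + 86.17) / 10 = 874.60000 / 10 = 87.46000
Sum of squared deviations: (+3.78000)² + (+1.86000)² + (+4.48000)² + (+5.30000)² + (+2.07000)² + (−2.93000)² + (+0.04000)² + (−4.91000)² + (−8.40000)² + (−1.29000)² = 175.11200
Variance = 175.11200 / 9 = 19.45689
SE* = √19.45689

SE* = 4.4110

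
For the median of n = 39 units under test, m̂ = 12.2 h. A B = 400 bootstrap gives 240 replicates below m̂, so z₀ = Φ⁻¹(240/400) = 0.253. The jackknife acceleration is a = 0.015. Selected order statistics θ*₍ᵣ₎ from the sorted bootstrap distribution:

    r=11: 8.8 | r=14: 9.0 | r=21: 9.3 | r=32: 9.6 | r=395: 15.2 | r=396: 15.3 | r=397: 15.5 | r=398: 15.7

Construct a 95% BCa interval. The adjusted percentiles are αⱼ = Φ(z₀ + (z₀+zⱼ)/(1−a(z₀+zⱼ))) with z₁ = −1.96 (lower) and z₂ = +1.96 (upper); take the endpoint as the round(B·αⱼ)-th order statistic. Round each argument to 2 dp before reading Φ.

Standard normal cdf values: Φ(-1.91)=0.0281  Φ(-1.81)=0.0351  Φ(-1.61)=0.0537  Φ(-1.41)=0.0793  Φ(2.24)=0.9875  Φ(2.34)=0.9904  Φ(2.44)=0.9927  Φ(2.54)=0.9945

Lower: z₀ + z₁ = 0.253 + (-1.960) = -1.707; 1 − a(z₀+z₁) = 1 − (0.015)(-1.707) = 1.0256; argument = 0.253 + (-1.707)/1.0256 = -1.4114 → -1.41.
α₁ = Φ(-1.41) = 0.0793; rank = round(400 × 0.0793) = 32; θ*₍32₎ = 9.6.
Upper: z₀ + z₂ = 2.213; 1 − a(z₀+z₂) = 0.9668; argument = 2.5420 → 2.54; α₂ = 0.9945; rank = 398; θ*₍398₎ = 15.7.

(9.6, 15.7)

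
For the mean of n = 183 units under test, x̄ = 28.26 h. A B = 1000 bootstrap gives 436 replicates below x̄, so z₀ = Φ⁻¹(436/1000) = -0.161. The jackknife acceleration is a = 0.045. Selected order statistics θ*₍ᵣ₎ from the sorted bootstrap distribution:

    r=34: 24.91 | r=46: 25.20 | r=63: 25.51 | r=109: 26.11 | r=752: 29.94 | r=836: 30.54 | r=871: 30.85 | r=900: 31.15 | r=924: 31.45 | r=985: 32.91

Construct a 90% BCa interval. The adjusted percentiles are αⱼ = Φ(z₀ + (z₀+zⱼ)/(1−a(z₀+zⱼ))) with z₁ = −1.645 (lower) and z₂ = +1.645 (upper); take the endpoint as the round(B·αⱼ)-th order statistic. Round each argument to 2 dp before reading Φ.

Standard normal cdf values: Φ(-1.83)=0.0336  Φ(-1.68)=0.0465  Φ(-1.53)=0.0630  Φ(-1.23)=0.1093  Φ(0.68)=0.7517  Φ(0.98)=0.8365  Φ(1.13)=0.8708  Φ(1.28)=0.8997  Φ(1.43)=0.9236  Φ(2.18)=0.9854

(24.91, 31.45)

Lower: z₀ + z₁ = -0.161 + (-1.645) = -1.806; 1 − a(z₀+z₁) = 1 − (0.045)(-1.806) = 1.0813; argument = -0.161 + (-1.806)/1.0813 = -1.8313 → -1.83.
α₁ = Φ(-1.83) = 0.0336; rank = round(1000 × 0.0336) = 34; θ*₍34₎ = 24.91.
Upper: z₀ + z₂ = 1.484; 1 − a(z₀+z₂) = 0.9332; argument = 1.4292 → 1.43; α₂ = 0.9236; rank = 924; θ*₍924₎ = 31.45.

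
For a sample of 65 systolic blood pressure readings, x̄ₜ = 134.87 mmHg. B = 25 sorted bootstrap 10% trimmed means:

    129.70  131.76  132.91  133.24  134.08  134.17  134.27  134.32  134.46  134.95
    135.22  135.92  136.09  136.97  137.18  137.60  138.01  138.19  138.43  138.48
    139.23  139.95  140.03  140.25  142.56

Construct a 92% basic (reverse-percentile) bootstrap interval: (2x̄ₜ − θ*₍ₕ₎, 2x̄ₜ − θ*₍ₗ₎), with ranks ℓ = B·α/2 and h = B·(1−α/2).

Percentile endpoints at ranks 1 and 24: θ*₍1₎ = 129.70, θ*₍24₎ = 140.25.
Basic interval reflects these around x̄ₜ:
  lower = 2 × 134.87 − 140.25 = 129.49
  upper = 2 × 134.87 − 129.70 = 140.04

(129.49, 140.04)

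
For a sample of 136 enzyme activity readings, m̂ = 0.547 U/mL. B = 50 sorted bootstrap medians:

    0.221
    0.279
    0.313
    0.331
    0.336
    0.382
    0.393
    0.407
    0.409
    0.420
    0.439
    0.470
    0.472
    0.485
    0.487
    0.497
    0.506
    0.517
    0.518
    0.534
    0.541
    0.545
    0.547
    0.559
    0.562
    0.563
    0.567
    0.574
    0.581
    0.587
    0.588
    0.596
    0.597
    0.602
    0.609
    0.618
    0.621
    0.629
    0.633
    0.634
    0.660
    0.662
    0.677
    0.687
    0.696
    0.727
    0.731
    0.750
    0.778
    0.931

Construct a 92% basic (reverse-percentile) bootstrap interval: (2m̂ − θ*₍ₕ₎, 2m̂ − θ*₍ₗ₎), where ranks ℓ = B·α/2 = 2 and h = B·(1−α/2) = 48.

Percentile endpoints at ranks 2 and 48: θ*₍2₎ = 0.279, θ*₍48₎ = 0.750.
Basic interval reflects these around m̂:
  lower = 2 × 0.547 − 0.750 = 0.344
  upper = 2 × 0.547 − 0.279 = 0.815

(0.344, 0.815)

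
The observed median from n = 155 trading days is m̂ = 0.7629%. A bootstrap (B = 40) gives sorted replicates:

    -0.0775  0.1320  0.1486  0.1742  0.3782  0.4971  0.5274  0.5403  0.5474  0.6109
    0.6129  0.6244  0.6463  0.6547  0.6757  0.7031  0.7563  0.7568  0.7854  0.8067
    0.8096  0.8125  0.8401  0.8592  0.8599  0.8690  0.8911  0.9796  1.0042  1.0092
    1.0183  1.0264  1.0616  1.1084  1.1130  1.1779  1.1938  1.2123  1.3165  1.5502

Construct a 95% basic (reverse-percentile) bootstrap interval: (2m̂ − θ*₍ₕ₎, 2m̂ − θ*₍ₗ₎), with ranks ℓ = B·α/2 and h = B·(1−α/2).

Percentile endpoints at ranks 1 and 39: θ*₍1₎ = -0.0775, θ*₍39₎ = 1.3165.
Basic interval reflects these around m̂:
  lower = 2 × 0.7629 − 1.3165 = 0.2093
  upper = 2 × 0.7629 − -0.0775 = 1.6033

(0.2093, 1.6033)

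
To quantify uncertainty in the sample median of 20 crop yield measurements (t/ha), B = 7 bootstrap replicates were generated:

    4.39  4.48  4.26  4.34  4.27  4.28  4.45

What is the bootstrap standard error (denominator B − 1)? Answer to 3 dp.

Bootstrap SE is the standard deviation of the 7 replicate medians.
Mean of replicates: (4.39 + 4.48 + 4.26 + 4.34 + 4.27 + 4.28 + 4.45) / 7 = 30.4700 / 7 = 4.3529
Sum of squared deviations: (+0.0371)² + (+0.1271)² + (−0.0929)² + (−0.0129)² + (−0.0829)² + (−0.0729)² + (+0.0971)² = 0.0479
Variance = 0.0479 / 6 = 0.0080
SE* = √0.0080

SE* = 0.089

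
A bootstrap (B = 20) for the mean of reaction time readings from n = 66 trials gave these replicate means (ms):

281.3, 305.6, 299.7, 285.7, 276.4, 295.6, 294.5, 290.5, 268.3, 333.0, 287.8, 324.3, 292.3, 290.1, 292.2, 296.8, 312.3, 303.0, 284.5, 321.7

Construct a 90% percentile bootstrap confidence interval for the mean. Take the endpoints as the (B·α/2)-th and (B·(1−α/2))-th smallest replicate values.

Sorted replicates: 268.3, 276.4, 281.3, 284.5, 285.7, 287.8, 290.1, 290.5, 292.2, 292.3, 294.5, 295.6, 296.8, 299.7, 303.0, 305.6, 312.3, 321.7, 324.3, 333.0
α = 0.10; lower rank = 20 × 0.050 = 1; upper rank = 20 × 0.950 = 19.
The 1st smallest replicate is 268.3; the 19th is 324.3.

(268.3, 324.3)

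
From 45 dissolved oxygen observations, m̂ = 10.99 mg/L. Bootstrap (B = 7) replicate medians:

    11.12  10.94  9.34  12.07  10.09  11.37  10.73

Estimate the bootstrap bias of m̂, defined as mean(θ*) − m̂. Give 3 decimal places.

bias = −0.181

mean(θ*) = (11.12 + 10.94 + 9.34 + 12.07 + 10.09 + 11.37 + 10.73) / 7 = 10.8086
bias = 10.8086 − 10.99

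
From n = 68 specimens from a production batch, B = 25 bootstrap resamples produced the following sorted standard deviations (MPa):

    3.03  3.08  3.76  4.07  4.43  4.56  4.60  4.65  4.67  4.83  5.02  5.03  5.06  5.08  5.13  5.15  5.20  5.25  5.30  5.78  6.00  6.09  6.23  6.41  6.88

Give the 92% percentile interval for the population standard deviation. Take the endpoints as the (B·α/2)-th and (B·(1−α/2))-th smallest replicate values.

α = 0.08; lower rank = 25 × 0.040 = 1; upper rank = 25 × 0.960 = 24.
The 1st smallest replicate is 3.03; the 24th is 6.41.

(3.03, 6.41)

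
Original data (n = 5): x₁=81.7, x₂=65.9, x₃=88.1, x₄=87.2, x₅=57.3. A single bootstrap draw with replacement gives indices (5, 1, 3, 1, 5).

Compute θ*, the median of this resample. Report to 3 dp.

Resample values: 57.3, 81.7, 88.1, 81.7, 57.3.
Sorted: 57.3, 57.3, 81.7, 81.7, 88.1
Median = middle value = 81.700

θ* = 81.700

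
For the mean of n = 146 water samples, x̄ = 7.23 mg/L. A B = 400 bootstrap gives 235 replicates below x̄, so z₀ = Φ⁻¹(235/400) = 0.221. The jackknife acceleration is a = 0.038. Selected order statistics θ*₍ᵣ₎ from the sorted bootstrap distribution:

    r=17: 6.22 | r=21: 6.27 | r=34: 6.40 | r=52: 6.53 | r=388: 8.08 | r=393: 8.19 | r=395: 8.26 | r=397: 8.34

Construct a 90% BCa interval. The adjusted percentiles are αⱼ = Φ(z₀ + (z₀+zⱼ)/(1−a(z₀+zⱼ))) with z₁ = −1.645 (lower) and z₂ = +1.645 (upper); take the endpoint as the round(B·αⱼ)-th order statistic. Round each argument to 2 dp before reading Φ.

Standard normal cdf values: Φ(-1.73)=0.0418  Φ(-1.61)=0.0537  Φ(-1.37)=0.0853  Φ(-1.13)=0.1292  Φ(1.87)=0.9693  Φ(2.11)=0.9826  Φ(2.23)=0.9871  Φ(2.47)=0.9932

Lower: z₀ + z₁ = 0.221 + (-1.645) = -1.424; 1 − a(z₀+z₁) = 1 − (0.038)(-1.424) = 1.0541; argument = 0.221 + (-1.424)/1.0541 = -1.1299 → -1.13.
α₁ = Φ(-1.13) = 0.1292; rank = round(400 × 0.1292) = 52; θ*₍52₎ = 6.53.
Upper: z₀ + z₂ = 1.866; 1 − a(z₀+z₂) = 0.9291; argument = 2.2294 → 2.23; α₂ = 0.9871; rank = 395; θ*₍395₎ = 8.26.

(6.53, 8.26)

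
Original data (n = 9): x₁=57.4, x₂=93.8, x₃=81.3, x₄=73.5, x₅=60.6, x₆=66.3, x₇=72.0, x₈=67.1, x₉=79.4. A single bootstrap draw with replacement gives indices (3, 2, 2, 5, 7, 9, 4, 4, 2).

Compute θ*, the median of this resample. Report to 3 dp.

Resample values: 81.3, 93.8, 93.8, 60.6, 72.0, 79.4, 73.5, 73.5, 93.8.
Sorted: 60.6, 72.0, 73.5, 73.5, 79.4, 81.3, 93.8, 93.8, 93.8
Median = middle value = 79.400

θ* = 79.400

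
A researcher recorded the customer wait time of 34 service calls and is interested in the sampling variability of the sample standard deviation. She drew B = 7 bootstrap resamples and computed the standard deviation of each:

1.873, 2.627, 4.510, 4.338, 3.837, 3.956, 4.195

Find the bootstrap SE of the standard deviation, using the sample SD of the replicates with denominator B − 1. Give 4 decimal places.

Bootstrap SE is the standard deviation of the 7 replicate standard deviations.
Mean of replicates: (1.873 + 2.627 + 4.510 + 4.338 + 3.837 + 3.956 + 4.195) / 7 = 25.33600 / 7 = 3.61943
Sum of squared deviations: (−1.74643)² + (−0.99243)² + (+0.89057)² + (+0.71857)² + (+0.21757)² + (+0.33657)² + (+0.57557)² = 5.83629
Variance = 5.83629 / 6 = 0.97271
SE* = √0.97271

SE* = 0.9863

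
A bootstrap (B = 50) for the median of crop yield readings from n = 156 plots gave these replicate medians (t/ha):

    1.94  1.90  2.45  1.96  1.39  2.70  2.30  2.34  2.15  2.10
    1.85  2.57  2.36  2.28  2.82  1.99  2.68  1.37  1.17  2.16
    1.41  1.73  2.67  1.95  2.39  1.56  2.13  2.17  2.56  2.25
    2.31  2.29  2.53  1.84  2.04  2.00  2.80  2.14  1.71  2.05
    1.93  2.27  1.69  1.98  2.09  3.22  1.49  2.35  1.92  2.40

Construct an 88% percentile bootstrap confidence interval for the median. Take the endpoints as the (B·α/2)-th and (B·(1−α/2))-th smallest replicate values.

Sorted replicates: 1.17, 1.37, 1.39, 1.41, 1.49, 1.56, 1.69, 1.71, 1.73, 1.84, 1.85, 1.90, 1.92, 1.93, 1.94, 1.95, 1.96, 1.98, 1.99, 2.00, 2.04, 2.05, 2.09, 2.10, 2.13, 2.14, 2.15, 2.16, 2.17, 2.25, 2.27, 2.28, 2.29, 2.30, 2.31, 2.34, 2.35, 2.36, 2.39, 2.40, 2.45, 2.53, 2.56, 2.57, 2.67, 2.68, 2.70, 2.80, 2.82, 3.22
α = 0.12; lower rank = 50 × 0.060 = 3; upper rank = 50 × 0.940 = 47.
The 3rd smallest replicate is 1.39; the 47th is 2.70.

(1.39, 2.70)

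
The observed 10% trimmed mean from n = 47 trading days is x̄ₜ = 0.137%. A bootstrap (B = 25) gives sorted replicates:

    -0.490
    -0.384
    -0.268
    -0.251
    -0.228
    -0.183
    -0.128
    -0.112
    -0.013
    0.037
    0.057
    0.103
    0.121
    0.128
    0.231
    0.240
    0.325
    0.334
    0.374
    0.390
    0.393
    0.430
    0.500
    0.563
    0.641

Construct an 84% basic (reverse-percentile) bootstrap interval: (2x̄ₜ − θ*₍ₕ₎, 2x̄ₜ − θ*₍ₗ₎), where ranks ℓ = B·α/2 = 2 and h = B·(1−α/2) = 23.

Percentile endpoints at ranks 2 and 23: θ*₍2₎ = -0.384, θ*₍23₎ = 0.500.
Basic interval reflects these around x̄ₜ:
  lower = 2 × 0.137 − 0.500 = -0.226
  upper = 2 × 0.137 − -0.384 = 0.658

(-0.226, 0.658)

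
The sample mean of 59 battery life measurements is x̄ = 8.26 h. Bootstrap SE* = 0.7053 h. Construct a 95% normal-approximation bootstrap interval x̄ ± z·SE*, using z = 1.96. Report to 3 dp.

Margin = 1.96 × 0.7053 = 1.3824
Interval: 8.26 ± 1.3824

(6.878, 9.642)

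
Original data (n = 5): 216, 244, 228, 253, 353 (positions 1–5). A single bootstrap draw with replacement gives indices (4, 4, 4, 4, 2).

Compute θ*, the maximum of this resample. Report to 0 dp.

Resample values: 253, 253, 253, 253, 244.
Maximum = 253

θ* = 253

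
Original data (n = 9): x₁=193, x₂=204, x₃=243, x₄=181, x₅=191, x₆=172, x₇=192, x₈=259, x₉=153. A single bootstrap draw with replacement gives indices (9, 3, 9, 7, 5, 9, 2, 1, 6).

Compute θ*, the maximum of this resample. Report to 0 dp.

θ* = 243

Resample values: 153, 243, 153, 192, 191, 153, 204, 193, 172.
Maximum = 243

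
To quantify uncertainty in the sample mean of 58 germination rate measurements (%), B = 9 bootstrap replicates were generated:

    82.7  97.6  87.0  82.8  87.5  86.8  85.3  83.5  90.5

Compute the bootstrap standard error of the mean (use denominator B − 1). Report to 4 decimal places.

Bootstrap SE is the standard deviation of the 9 replicate means.
Mean of replicates: (82.7 + 97.6 + 87.0 + 82.8 + 87.5 + 86.8 + 85.3 + 83.5 + 90.5) / 9 = 783.70000 / 9 = 87.07778
Sum of squared deviations: (−4.37778)² + (+10.52222)² + (−0.07778)² + (−4.27778)² + (+0.42222)² + (−0.27778)² + (−1.77778)² + (−3.57778)² + (+3.42222)² = 176.11556
Variance = 176.11556 / 8 = 22.01444
SE* = √22.01444

SE* = 4.6920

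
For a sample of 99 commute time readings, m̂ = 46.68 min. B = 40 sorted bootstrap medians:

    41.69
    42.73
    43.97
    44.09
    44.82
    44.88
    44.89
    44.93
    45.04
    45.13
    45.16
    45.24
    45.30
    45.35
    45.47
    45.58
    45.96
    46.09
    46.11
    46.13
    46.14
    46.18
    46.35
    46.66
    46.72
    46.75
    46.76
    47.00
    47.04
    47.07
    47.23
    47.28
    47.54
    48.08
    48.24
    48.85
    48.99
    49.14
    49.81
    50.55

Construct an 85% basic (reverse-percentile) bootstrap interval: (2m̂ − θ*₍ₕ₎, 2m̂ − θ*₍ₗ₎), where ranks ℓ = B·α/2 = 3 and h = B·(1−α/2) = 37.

Percentile endpoints at ranks 3 and 37: θ*₍3₎ = 43.97, θ*₍37₎ = 48.99.
Basic interval reflects these around m̂:
  lower = 2 × 46.68 − 48.99 = 44.37
  upper = 2 × 46.68 − 43.97 = 49.39

(44.37, 49.39)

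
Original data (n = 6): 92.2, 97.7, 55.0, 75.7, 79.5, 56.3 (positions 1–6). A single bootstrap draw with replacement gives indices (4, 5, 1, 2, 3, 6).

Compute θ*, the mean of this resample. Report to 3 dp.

Resample values: 75.7, 79.5, 92.2, 97.7, 55.0, 56.3.
Mean = (75.7 + 79.5 + 92.2 + 97.7 + 55.0 + 56.3) / 6 = 456.40 / 6 = 76.067

θ* = 76.067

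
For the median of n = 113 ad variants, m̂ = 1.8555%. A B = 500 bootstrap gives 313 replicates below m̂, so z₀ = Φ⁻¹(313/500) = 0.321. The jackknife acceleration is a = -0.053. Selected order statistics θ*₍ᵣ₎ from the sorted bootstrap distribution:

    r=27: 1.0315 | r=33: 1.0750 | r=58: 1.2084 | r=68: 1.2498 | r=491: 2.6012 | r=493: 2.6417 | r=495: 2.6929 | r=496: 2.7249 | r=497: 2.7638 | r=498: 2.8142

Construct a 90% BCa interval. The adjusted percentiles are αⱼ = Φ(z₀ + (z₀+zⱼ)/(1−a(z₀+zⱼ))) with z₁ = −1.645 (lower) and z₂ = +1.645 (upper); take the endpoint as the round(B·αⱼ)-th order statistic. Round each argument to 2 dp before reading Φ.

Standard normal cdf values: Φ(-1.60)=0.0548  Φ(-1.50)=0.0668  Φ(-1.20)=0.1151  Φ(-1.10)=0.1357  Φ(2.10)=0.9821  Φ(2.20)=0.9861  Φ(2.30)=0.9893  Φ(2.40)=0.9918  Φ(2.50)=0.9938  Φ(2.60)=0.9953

Lower: z₀ + z₁ = 0.321 + (-1.645) = -1.324; 1 − a(z₀+z₁) = 1 − (-0.053)(-1.324) = 0.9298; argument = 0.321 + (-1.324)/0.9298 = -1.1029 → -1.10.
α₁ = Φ(-1.10) = 0.1357; rank = round(500 × 0.1357) = 68; θ*₍68₎ = 1.2498.
Upper: z₀ + z₂ = 1.966; 1 − a(z₀+z₂) = 1.1042; argument = 2.1015 → 2.10; α₂ = 0.9821; rank = 491; θ*₍491₎ = 2.6012.

(1.2498, 2.6012)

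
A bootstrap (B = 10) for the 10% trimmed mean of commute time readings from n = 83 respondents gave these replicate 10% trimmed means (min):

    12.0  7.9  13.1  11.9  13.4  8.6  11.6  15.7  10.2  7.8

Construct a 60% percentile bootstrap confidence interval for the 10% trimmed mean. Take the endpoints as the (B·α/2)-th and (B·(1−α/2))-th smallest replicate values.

Sorted replicates: 7.8, 7.9, 8.6, 10.2, 11.6, 11.9, 12.0, 13.1, 13.4, 15.7
α = 0.40; lower rank = 10 × 0.200 = 2; upper rank = 10 × 0.800 = 8.
The 2nd smallest replicate is 7.9; the 8th is 13.1.

(7.9, 13.1)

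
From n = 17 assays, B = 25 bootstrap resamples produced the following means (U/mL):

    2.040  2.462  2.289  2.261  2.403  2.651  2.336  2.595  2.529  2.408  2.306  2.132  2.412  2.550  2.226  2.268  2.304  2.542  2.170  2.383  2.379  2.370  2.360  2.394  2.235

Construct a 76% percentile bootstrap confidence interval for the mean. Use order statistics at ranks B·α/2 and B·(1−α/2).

Sorted replicates: 2.040, 2.132, 2.170, 2.226, 2.235, 2.261, 2.268, 2.289, 2.304, 2.306, 2.336, 2.360, 2.370, 2.379, 2.383, 2.394, 2.403, 2.408, 2.412, 2.462, 2.529, 2.542, 2.550, 2.595, 2.651
α = 0.24; lower rank = 25 × 0.120 = 3; upper rank = 25 × 0.880 = 22.
The 3rd smallest replicate is 2.170; the 22nd is 2.542.

(2.170, 2.542)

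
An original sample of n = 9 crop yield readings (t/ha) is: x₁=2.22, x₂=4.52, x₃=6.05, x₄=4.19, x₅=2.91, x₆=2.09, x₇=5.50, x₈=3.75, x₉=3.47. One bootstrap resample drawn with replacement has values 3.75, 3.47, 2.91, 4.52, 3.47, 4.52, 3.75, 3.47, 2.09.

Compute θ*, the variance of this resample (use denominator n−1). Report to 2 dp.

Mean = 3.5500; sum of squared deviations = 4.5222
s² = 4.5222 / 8 = 0.5653

θ* = 0.57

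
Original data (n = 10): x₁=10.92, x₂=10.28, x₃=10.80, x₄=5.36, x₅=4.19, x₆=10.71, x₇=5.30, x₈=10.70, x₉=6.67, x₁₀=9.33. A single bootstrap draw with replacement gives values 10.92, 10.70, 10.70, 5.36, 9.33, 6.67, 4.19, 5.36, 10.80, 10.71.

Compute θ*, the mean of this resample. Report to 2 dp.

Mean = (10.92 + 10.70 + 10.70 + 5.36 + 9.33 + 6.67 + 4.19 + 5.36 + 10.80 + 10.71) / 10 = 84.740 / 10 = 8.47

θ* = 8.47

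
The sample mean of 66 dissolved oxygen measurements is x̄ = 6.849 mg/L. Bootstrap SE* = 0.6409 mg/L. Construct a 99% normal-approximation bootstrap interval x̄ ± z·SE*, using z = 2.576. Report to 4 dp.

Margin = 2.576 × 0.6409 = 1.65096
Interval: 6.849 ± 1.65096

(5.1980, 8.5000)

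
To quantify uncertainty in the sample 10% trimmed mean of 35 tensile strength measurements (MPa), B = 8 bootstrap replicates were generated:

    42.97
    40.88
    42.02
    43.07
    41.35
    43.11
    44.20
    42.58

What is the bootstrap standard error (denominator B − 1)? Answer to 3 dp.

SE* = 1.068

Bootstrap SE is the standard deviation of the 8 replicate 10% trimmed means.
Mean of replicates: (42.97 + 40.88 + 42.02 + 43.07 + 41.35 + 43.11 + 44.20 + 42.58) / 8 = 340.1800 / 8 = 42.5225
Sum of squared deviations: (+0.4475)² + (−1.6425)² + (−0.5025)² + (+0.5475)² + (−1.1725)² + (+0.5875)² + (+1.6775)² + (+0.0575)² = 7.9875
Variance = 7.9875 / 7 = 1.1411
SE* = √1.1411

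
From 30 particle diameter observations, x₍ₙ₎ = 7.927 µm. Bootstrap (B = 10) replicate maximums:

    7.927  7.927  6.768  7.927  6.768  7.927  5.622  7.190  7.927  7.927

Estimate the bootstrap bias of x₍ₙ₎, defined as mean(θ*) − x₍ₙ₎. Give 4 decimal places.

bias = −0.5360

mean(θ*) = (7.927 + 7.927 + 6.768 + 7.927 + 6.768 + 7.927 + 5.622 + 7.190 + 7.927 + 7.927) / 10 = 7.39100
bias = 7.39100 − 7.927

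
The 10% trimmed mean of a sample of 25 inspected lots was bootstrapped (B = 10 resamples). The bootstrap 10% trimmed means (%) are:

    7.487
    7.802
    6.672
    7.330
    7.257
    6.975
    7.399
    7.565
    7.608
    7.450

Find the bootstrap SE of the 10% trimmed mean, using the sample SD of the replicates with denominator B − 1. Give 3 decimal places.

Bootstrap SE is the standard deviation of the 10 replicate 10% trimmed means.
Mean of replicates: (7.487 + 7.802 + 6.672 + 7.330 + 7.257 + 6.975 + 7.399 + 7.565 + 7.608 + 7.450) / 10 = 73.5450 / 10 = 7.3545
Sum of squared deviations: (+0.1325)² + (+0.4475)² + (−0.6825)² + (−0.0245)² + (−0.0975)² + (−0.3795)² + (+0.0445)² + (+0.2105)² + (+0.2535)² + (+0.0955)² = 0.9574
Variance = 0.9574 / 9 = 0.1064
SE* = √0.1064

SE* = 0.326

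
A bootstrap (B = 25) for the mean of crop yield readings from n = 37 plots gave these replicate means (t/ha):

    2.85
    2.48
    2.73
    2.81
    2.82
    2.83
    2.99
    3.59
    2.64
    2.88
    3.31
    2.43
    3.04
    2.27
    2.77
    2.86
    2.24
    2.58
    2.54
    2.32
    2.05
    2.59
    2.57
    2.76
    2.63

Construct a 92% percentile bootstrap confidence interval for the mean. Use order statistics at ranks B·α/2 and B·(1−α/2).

(2.05, 3.31)

Sorted replicates: 2.05, 2.24, 2.27, 2.32, 2.43, 2.48, 2.54, 2.57, 2.58, 2.59, 2.63, 2.64, 2.73, 2.76, 2.77, 2.81, 2.82, 2.83, 2.85, 2.86, 2.88, 2.99, 3.04, 3.31, 3.59
α = 0.08; lower rank = 25 × 0.040 = 1; upper rank = 25 × 0.960 = 24.
The 1st smallest replicate is 2.05; the 24th is 3.31.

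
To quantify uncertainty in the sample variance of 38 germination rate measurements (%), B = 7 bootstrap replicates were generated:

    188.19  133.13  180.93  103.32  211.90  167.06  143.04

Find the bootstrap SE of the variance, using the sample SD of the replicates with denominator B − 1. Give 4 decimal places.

SE* = 36.9465

Bootstrap SE is the standard deviation of the 7 replicate variances.
Mean of replicates: (188.19 + 133.13 + 180.93 + 103.32 + 211.90 + 167.06 + 143.04) / 7 = 1127.57000 / 7 = 161.08143
Sum of squared deviations: (+27.10857)² + (−27.95143)² + (+19.84857)² + (−57.76143)² + (+50.81857)² + (+5.97857)² + (−18.04143)² = 8190.26909
Variance = 8190.26909 / 6 = 1365.04485
SE* = √1365.04485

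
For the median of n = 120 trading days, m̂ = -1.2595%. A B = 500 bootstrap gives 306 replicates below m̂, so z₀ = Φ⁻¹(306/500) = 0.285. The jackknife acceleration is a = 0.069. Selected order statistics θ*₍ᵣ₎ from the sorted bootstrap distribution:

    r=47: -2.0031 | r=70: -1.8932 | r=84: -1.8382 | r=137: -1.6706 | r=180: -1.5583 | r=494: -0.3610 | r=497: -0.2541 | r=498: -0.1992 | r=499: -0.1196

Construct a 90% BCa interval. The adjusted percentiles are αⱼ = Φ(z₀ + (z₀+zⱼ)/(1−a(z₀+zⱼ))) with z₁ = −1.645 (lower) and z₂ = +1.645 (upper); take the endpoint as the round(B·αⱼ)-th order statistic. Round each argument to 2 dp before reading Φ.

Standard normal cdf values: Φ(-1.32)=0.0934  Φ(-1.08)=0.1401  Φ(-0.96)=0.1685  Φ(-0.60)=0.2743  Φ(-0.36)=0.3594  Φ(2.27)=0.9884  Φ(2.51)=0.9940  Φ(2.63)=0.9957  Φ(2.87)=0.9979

Lower: z₀ + z₁ = 0.285 + (-1.645) = -1.360; 1 − a(z₀+z₁) = 1 − (0.069)(-1.360) = 1.0938; argument = 0.285 + (-1.360)/1.0938 = -0.9583 → -0.96.
α₁ = Φ(-0.96) = 0.1685; rank = round(500 × 0.1685) = 84; θ*₍84₎ = -1.8382.
Upper: z₀ + z₂ = 1.930; 1 − a(z₀+z₂) = 0.8668; argument = 2.5115 → 2.51; α₂ = 0.9940; rank = 497; θ*₍497₎ = -0.2541.

(-1.8382, -0.2541)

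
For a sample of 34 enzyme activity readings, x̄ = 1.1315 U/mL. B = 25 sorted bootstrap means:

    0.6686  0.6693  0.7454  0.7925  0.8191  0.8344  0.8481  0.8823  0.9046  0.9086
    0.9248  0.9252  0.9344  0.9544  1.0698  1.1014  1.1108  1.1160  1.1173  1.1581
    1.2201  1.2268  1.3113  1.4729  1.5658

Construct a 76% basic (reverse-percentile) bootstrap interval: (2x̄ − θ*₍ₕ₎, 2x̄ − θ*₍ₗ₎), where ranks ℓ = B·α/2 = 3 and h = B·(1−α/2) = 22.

(1.0362, 1.5176)

Percentile endpoints at ranks 3 and 22: θ*₍3₎ = 0.7454, θ*₍22₎ = 1.2268.
Basic interval reflects these around x̄:
  lower = 2 × 1.1315 − 1.2268 = 1.0362
  upper = 2 × 1.1315 − 0.7454 = 1.5176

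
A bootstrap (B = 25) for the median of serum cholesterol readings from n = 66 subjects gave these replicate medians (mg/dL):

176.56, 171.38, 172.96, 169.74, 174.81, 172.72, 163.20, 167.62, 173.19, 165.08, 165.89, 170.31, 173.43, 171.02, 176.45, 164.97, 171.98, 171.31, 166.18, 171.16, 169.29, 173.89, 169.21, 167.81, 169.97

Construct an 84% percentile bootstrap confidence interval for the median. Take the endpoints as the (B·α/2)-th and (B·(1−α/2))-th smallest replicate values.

(164.97, 174.81)

Sorted replicates: 163.20, 164.97, 165.08, 165.89, 166.18, 167.62, 167.81, 169.21, 169.29, 169.74, 169.97, 170.31, 171.02, 171.16, 171.31, 171.38, 171.98, 172.72, 172.96, 173.19, 173.43, 173.89, 174.81, 176.45, 176.56
α = 0.16; lower rank = 25 × 0.080 = 2; upper rank = 25 × 0.920 = 23.
The 2nd smallest replicate is 164.97; the 23rd is 174.81.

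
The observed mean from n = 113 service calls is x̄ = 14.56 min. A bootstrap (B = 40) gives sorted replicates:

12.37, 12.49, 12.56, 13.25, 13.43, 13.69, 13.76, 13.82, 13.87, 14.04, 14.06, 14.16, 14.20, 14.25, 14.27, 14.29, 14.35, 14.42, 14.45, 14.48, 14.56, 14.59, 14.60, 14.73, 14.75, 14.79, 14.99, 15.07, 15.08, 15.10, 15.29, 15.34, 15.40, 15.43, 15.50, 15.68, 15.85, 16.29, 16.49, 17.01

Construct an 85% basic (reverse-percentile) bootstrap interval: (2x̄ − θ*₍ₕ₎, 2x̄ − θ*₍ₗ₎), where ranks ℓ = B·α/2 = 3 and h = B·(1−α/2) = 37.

Percentile endpoints at ranks 3 and 37: θ*₍3₎ = 12.56, θ*₍37₎ = 15.85.
Basic interval reflects these around x̄:
  lower = 2 × 14.56 − 15.85 = 13.27
  upper = 2 × 14.56 − 12.56 = 16.56

(13.27, 16.56)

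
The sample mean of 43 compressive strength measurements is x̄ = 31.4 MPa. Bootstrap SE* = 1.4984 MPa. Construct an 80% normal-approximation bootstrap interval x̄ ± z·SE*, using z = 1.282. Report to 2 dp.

Margin = 1.282 × 1.4984 = 1.921
Interval: 31.4 ± 1.921

(29.48, 33.32)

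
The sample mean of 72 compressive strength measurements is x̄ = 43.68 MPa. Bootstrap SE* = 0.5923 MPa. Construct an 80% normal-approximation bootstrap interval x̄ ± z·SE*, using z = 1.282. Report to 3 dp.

(42.921, 44.439)

Margin = 1.282 × 0.5923 = 0.7593
Interval: 43.68 ± 0.7593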